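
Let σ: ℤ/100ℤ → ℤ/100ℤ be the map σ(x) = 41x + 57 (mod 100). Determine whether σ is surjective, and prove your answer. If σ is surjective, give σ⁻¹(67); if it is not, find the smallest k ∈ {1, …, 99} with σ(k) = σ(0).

10

Since gcd(41, 100) = 1, 41 is invertible modulo 100. Euclid's algorithm: 100 = 2·41 + 18, 41 = 2·18 + 5, 18 = 3·5 + 3, 5 = 1·3 + 2, 3 = 1·2 + 1; back-substituting gives 1 = 61·41 − 25·100, so 41⁻¹ ≡ 61 (mod 100).
For any y ∈ ℤ/100ℤ, x = 61(y − 57) mod 100 satisfies σ(x) = 41·61(y − 57) + 57 ≡ y (since 41·61 ≡ 1 mod 100). So every y has a preimage.
Thus σ is surjective.
Since σ is surjective, we compute σ⁻¹(67): solve 41x + 57 ≡ 67 (mod 100), i.e. 41x ≡ 10 (mod 100).
Multiplying by 41⁻¹ = 61 gives x ≡ 61·10 = 610 = 6·100 + 10 ≡ 10 (mod 100).
Check: σ(10) = 41·10 + 57 = 467 = 4·100 + 67 ≡ 67 (mod 100).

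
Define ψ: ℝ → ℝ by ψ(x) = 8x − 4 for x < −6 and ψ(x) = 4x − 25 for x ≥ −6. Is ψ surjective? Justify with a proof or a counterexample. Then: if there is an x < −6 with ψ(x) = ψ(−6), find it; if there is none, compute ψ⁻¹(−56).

-13/2

Both pieces are strictly increasing (slopes 8 and 4), so each is injective on its own interval.
The left piece maps (−∞, −6) onto (−∞, −52); the right piece maps [−6, ∞) onto [−49, ∞).
The union (−∞, −52) ∪ [−49, ∞) omits the interval between −52 and −49; in particular −52 has no preimage. So ψ is not surjective.
Because the two images are disjoint, no x < −6 has ψ(x) = ψ(−6), so we compute ψ⁻¹(−56): −56 lies in (−∞, −52), so solve 8x − 4 = −56: x = (−56 + 4)/8 = −13/2.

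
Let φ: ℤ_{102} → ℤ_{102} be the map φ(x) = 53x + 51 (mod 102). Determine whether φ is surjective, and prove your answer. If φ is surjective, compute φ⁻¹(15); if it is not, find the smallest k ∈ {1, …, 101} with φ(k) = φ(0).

Recall: surjectivity means every element of the codomain has a preimage under φ.
Since gcd(53, 102) = 1, 53 is invertible modulo 102. Euclid's algorithm: 102 = 1·53 + 49, 53 = 1·49 + 4, 49 = 12·4 + 1; back-substituting gives 1 = 77·53 − 40·102, so 53⁻¹ ≡ 77 (mod 102).
For any y ∈ ℤ_{102}, x = 77(y − 51) mod 102 satisfies φ(x) = 53·77(y − 51) + 51 ≡ y (since 53·77 ≡ 1 mod 102). So every y has a preimage.
So φ is surjective.
Since φ is surjective, we find φ⁻¹(15): we need 53x ≡ 15 − 51 ≡ 66 (mod 102). Using 53⁻¹ = 77: x ≡ 77·66 = 5082 = 49·102 + 84, so x = 84.
Check: φ(84) = 53·84 + 51 = 4503 = 44·102 + 15 ≡ 15 (mod 102).

84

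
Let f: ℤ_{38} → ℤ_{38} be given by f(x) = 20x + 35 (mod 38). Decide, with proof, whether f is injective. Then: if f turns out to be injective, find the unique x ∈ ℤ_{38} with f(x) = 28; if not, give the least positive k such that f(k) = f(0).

Recall that f is injective when f(s) = f(t) forces s = t.
We have gcd(20, 38) = 2 > 1. Taking s = 0 and t = 19: f(0) = 35 and f(19) = 20·19 + 35 = 415 ≡ 35 (mod 38).
So f(0) = f(19) while 0 ≠ 19, thus f is not injective.
Since f is not injective, we find the least positive k with f(k) = f(0): this means 20k ≡ 0 (mod 38), i.e. 38 ∣ 20k. Since gcd(20, 38) = 2, dividing through by 2 this holds exactly when 19 ∣ 10k, and as gcd(10, 19) = 1, exactly when 19 ∣ k.
The smallest positive such k is 19.

19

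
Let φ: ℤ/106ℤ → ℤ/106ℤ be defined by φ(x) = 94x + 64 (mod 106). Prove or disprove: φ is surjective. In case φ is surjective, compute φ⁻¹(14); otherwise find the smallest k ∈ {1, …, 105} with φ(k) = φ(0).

53

Since gcd(94, 106) = 2, we have 94x ≡ 0 (mod 2) for all x, so φ(x) ≡ 0 (mod 2).
But 1 ≢ 0 (mod 2), so 1 ∈ ℤ/106ℤ has no preimage. Hence φ is not surjective.
Since φ is not surjective, we find the least positive k with φ(k) = φ(0): this means 94k ≡ 0 (mod 106), i.e. 106 ∣ 94k. Since gcd(94, 106) = 2, dividing through by 2 this holds exactly when 53 ∣ 47k, and as gcd(47, 53) = 1, exactly when 53 ∣ k.
The smallest positive such k is 53.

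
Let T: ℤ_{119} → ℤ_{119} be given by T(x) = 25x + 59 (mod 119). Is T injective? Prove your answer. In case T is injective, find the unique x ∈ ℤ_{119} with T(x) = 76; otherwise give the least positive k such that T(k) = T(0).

Suppose T(s) = T(t) in ℤ_{119}. Then 25s + 59 ≡ 25t + 59 (mod 119), so 25(s − t) ≡ 0 (mod 119).
Since gcd(25, 119) = 1, 25 is invertible modulo 119, hence s − t ≡ 0 (mod 119), i.e. s = t.
Thus T is injective.
We now compute 25⁻¹ mod 119 explicitly. Euclid's algorithm: 119 = 4·25 + 19, 25 = 1·19 + 6, 19 = 3·6 + 1; back-substituting gives 1 = 100·25 − 21·119, so 25⁻¹ ≡ 100 (mod 119).
Since T is injective, we compute T⁻¹(76): solve 25x + 59 ≡ 76 (mod 119), i.e. 25x ≡ 17 (mod 119).
Multiplying by 25⁻¹ = 100 gives x ≡ 100·17 = 1700 = 14·119 + 34 ≡ 34 (mod 119).
Check: T(34) = 25·34 + 59 = 909 = 7·119 + 76 ≡ 76 (mod 119).

34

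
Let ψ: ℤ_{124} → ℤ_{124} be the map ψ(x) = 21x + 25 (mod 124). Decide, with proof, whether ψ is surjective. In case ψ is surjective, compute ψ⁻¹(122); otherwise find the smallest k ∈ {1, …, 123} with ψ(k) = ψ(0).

105

Since gcd(21, 124) = 1, 21 is invertible modulo 124. Euclid's algorithm: 124 = 5·21 + 19, 21 = 1·19 + 2, 19 = 9·2 + 1; back-substituting gives 1 = 65·21 − 11·124, so 21⁻¹ ≡ 65 (mod 124).
Then y ↦ 65(y − 25) is a two-sided inverse to ψ, so every y ∈ ℤ_{124} has a preimage.
So ψ is surjective.
Since ψ is surjective, we find ψ⁻¹(122): we need 21x ≡ 122 − 25 ≡ 97 (mod 124). Using 21⁻¹ = 65: x ≡ 65·97 = 6305 = 50·124 + 105, so x = 105.
Check: ψ(105) = 21·105 + 25 = 2230 = 17·124 + 122 ≡ 122 (mod 124).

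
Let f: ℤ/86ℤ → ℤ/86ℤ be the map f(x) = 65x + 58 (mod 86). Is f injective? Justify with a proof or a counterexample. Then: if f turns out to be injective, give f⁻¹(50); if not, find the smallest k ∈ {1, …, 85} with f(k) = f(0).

Suppose f(u) = f(v) in ℤ/86ℤ. Then 65u + 58 ≡ 65v + 58 (mod 86), so 65(u − v) ≡ 0 (mod 86).
Since gcd(65, 86) = 1, 65 is invertible modulo 86, thus u − v ≡ 0 (mod 86), i.e. u = v.
Thus f is injective.
We now compute 65⁻¹ mod 86 explicitly. Euclid's algorithm: 86 = 1·65 + 21, 65 = 3·21 + 2, 21 = 10·2 + 1; back-substituting gives 1 = 45·65 − 34·86, so 65⁻¹ ≡ 45 (mod 86).
Since f is injective, we find f⁻¹(50): we need 65x ≡ 50 − 58 ≡ 78 (mod 86). Using 65⁻¹ = 45: x ≡ 45·78 = 3510 = 40·86 + 70, so x = 70.
Check: f(70) = 65·70 + 58 = 4608 = 53·86 + 50 ≡ 50 (mod 86).

70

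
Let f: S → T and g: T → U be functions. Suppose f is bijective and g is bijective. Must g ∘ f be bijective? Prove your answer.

bijective

Injectivity: if g(f(a)) = g(f(b)) then f(a) = f(b) (g injective) so a = b (f injective).
Surjectivity: for c ∈ U pick b with g(b) = c, then a with f(a) = b; then (g ∘ f)(a) = c.
So g ∘ f is bijective.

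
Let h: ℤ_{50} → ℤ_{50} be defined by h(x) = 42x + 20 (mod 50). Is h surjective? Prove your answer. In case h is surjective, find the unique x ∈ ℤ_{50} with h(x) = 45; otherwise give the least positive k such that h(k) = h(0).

Recall that surjectivity means every element of the codomain has a preimage under h.
Since gcd(42, 50) = 2, we have 42x ≡ 0 (mod 2) for all x, so h(x) ≡ 0 (mod 2).
But 1 ≢ 0 (mod 2), so 1 ∈ ℤ_{50} has no preimage. So h is not surjective.
Since h is not surjective, we find the least positive k with h(k) = h(0): this means 42k ≡ 0 (mod 50), i.e. 50 ∣ 42k. Since gcd(42, 50) = 2, dividing through by 2 this holds exactly when 25 ∣ 21k, and as gcd(21, 25) = 1, exactly when 25 ∣ k.
The smallest positive such k is 25.

25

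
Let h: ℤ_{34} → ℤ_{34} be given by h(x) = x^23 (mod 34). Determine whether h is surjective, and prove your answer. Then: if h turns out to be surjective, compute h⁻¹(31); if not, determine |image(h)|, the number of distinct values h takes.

23

Computing x^23 mod 34 for each x (by repeated squaring, reducing mod 34 at every step), the values h(0), h(1), …, h(33) are: 0, 1, 26, 11, 30, 27, 14, 29, 32, 19, 22, 3, 24, 21, 6, 25, 16, 17, 18, 9, 28, 13, 10, 31, 12, 15, 2, 5, 20, 7, 4, 23, 8, 33.
Every element of ℤ_{34} appears exactly once in this list, so h is a bijection, and in particular surjective.
Since h is surjective, we read off the preimage of 31 from the same table: h(23) = 31, so h⁻¹(31) = 23.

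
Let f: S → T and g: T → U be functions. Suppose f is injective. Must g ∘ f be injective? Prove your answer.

No. Take S = T = U = {1, 2}, f = identity (injective), and g(x) = 1 for every x.
Then (g ∘ f)(1) = 1 = (g ∘ f)(2) with 1 ≠ 2, so g ∘ f is not injective.

not injective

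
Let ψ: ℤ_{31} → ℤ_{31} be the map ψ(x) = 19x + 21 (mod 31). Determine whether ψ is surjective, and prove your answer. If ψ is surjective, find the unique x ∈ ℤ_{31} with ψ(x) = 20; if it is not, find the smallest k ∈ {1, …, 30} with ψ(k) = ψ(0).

Recall: ψ is surjective if every y in the codomain equals ψ(x) for some x in the domain.
Since gcd(19, 31) = 1, 19 is invertible modulo 31. Euclid's algorithm: 31 = 1·19 + 12, 19 = 1·12 + 7, 12 = 1·7 + 5, 7 = 1·5 + 2, 5 = 2·2 + 1; back-substituting gives 1 = 18·19 − 11·31, so 19⁻¹ ≡ 18 (mod 31).
Then y ↦ 18(y − 21) is a two-sided inverse to ψ, so every y ∈ ℤ_{31} has a preimage.
So ψ is surjective.
Since ψ is surjective, we find ψ⁻¹(20): we need 19x ≡ 20 − 21 ≡ 30 (mod 31). Using 19⁻¹ = 18: x ≡ 18·30 = 540 = 17·31 + 13, so x = 13.
Check: ψ(13) = 19·13 + 21 = 268 = 8·31 + 20 ≡ 20 (mod 31).

13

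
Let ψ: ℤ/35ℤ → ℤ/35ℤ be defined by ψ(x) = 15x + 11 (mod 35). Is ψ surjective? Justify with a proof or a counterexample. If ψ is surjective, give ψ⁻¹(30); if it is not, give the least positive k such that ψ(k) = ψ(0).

7

Since gcd(15, 35) = 5, we have 15x ≡ 0 (mod 5) for all x, so ψ(x) ≡ 1 (mod 5).
But 0 ≢ 1 (mod 5), so 0 ∈ ℤ/35ℤ has no preimage. Hence ψ is not surjective.
Since ψ is not surjective, we find the least positive k with ψ(k) = ψ(0): this means 15k ≡ 0 (mod 35), i.e. 35 ∣ 15k. Since gcd(15, 35) = 5, dividing through by 5 this holds exactly when 7 ∣ 3k, and as gcd(3, 7) = 1, exactly when 7 ∣ k.
The smallest positive such k is 7.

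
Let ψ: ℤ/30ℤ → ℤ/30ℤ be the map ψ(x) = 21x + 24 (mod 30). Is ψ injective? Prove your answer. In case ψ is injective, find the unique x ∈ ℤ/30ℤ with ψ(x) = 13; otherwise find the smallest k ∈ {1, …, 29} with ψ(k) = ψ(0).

We have gcd(21, 30) = 3 > 1. Taking u = 0 and v = 10: ψ(0) = 24 and ψ(10) = 21·10 + 24 = 234 ≡ 24 (mod 30).
So ψ(0) = ψ(10) while 0 ≠ 10, thus ψ is not injective.
Since ψ is not injective, we find the least positive k with ψ(k) = ψ(0): this means 21k ≡ 0 (mod 30), i.e. 30 ∣ 21k. Since gcd(21, 30) = 3, dividing through by 3 this holds exactly when 10 ∣ 7k, and as gcd(7, 10) = 1, exactly when 10 ∣ k.
The smallest positive such k is 10.

10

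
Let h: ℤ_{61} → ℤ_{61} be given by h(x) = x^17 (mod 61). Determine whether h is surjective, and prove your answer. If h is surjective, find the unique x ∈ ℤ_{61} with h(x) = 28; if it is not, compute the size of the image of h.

Since 61 is prime, the nonzero elements of ℤ_{61} form a cyclic group of order 60.
As gcd(17, 60) = 1, raising to the 17th power is a bijection on this group: if u^17 ≡ v^17 then (uv^{−1})^17 = 1, and the only element of order dividing gcd(17, 60) = 1 is 1, so u = v.
With h(0) = 0 this makes h injective on all of ℤ_{61}, hence bijective (finite equal-size domain and codomain). In particular h is surjective.
Since h is surjective, we find the preimage of 28. The inverse of x ↦ x^17 on (ℤ_{61})^× is x ↦ x^53, because 17·53 = 901 = 15·60 + 1 ≡ 1 (mod 60) and x^{60} = 1 for x ≠ 0 (Fermat). So h⁻¹(28) = 28^53 mod 61.
Repeated squaring mod 61: 28^1 ≡ 28, 28^2 ≡ 28² = 784 ≡ 52, 28^4 ≡ 52² = 2704 ≡ 20, 28^8 ≡ 20² = 400 ≡ 34, 28^16 ≡ 34² = 1156 ≡ 58, 28^32 ≡ 58² = 3364 ≡ 9. Since 53 = 32 + 16 + 4 + 1, 28^53 ≡ 9·58·20·28: 9·58 = 522 ≡ 34, then 34·20 = 680 ≡ 9, then 9·28 = 252 ≡ 8. So 28^53 ≡ 8 (mod 61).
Hence h⁻¹(28) = 8.

8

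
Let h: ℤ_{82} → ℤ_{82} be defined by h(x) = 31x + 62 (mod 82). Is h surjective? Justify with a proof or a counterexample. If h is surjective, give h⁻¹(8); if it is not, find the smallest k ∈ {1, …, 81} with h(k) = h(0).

Since gcd(31, 82) = 1, 31 is invertible modulo 82. Euclid's algorithm: 82 = 2·31 + 20, 31 = 1·20 + 11, 20 = 1·11 + 9, 11 = 1·9 + 2, 9 = 4·2 + 1; back-substituting gives 1 = 45·31 − 17·82, so 31⁻¹ ≡ 45 (mod 82).
For any y ∈ ℤ_{82}, x = 45(y − 62) mod 82 satisfies h(x) = 31·45(y − 62) + 62 ≡ y (since 31·45 ≡ 1 mod 82). So every y has a preimage.
Thus h is surjective.
Since h is surjective, we find h⁻¹(8): we need 31x ≡ 8 − 62 ≡ 28 (mod 82). Using 31⁻¹ = 45: x ≡ 45·28 = 1260 = 15·82 + 30, so x = 30.
Check: h(30) = 31·30 + 62 = 992 = 12·82 + 8 ≡ 8 (mod 82).

30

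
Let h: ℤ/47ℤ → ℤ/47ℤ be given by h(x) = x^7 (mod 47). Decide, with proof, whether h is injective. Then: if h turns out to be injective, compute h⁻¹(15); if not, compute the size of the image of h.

Since 47 is prime, the nonzero elements of ℤ/47ℤ form a cyclic group of order 46.
As gcd(7, 46) = 1, raising to the 7th power is a bijection on this group: if a^7 ≡ b^7 then (ab^{−1})^7 = 1, and the only element of order dividing gcd(7, 46) = 1 is 1, so a = b.
With h(0) = 0 this makes h injective on all of ℤ/47ℤ, hence bijective (finite equal-size domain and codomain). In particular h is injective.
Since h is injective, we find the preimage of 15. The inverse of x ↦ x^7 on (ℤ/47ℤ)^× is x ↦ x^33, because 7·33 = 231 = 5·46 + 1 ≡ 1 (mod 46) and x^{46} = 1 for x ≠ 0 (Fermat). So h⁻¹(15) = 15^33 mod 47.
Repeated squaring mod 47: 15^1 ≡ 15, 15^2 ≡ 15² = 225 ≡ 37, 15^4 ≡ 37² = 1369 ≡ 6, 15^8 ≡ 6² = 36, 15^16 ≡ 36² = 1296 ≡ 27, 15^32 ≡ 27² = 729 ≡ 24. Since 33 = 32 + 1, 15^33 ≡ 24·15: 24·15 = 360 ≡ 31. So 15^33 ≡ 31 (mod 47).
Hence h⁻¹(15) = 31.

31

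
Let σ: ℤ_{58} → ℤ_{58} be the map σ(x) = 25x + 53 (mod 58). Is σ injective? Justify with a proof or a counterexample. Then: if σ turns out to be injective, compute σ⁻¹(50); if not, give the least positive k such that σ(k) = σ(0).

Recall: σ is injective if σ(a) = σ(b) implies a = b.
Suppose σ(a) = σ(b) in ℤ_{58}. Then 25a + 53 ≡ 25b + 53 (mod 58), thus 25(a − b) ≡ 0 (mod 58).
Since gcd(25, 58) = 1, 25 is invertible modulo 58, hence a − b ≡ 0 (mod 58), i.e. a = b.
Hence σ is injective.
We now compute 25⁻¹ mod 58 explicitly. Euclid's algorithm: 58 = 2·25 + 8, 25 = 3·8 + 1; back-substituting gives 1 = 7·25 − 3·58, so 25⁻¹ ≡ 7 (mod 58).
Since σ is injective, we compute σ⁻¹(50): solve 25x + 53 ≡ 50 (mod 58), i.e. 25x ≡ 55 (mod 58).
Multiplying by 25⁻¹ = 7 gives x ≡ 7·55 = 385 = 6·58 + 37 ≡ 37 (mod 58).
Check: σ(37) = 25·37 + 53 = 978 = 16·58 + 50 ≡ 50 (mod 58).

37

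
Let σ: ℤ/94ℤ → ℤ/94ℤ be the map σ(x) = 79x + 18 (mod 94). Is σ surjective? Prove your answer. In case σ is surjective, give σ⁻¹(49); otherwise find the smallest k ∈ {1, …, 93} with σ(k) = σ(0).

Since gcd(79, 94) = 1, 79 is invertible modulo 94. Euclid's algorithm: 94 = 1·79 + 15, 79 = 5·15 + 4, 15 = 3·4 + 3, 4 = 1·3 + 1; back-substituting gives 1 = 25·79 − 21·94, so 79⁻¹ ≡ 25 (mod 94).
For any y ∈ ℤ/94ℤ, x = 25(y − 18) mod 94 satisfies σ(x) = 79·25(y − 18) + 18 ≡ y (since 79·25 ≡ 1 mod 94). So every y has a preimage.
Thus σ is surjective.
Since σ is surjective, we compute σ⁻¹(49): solve 79x + 18 ≡ 49 (mod 94), i.e. 79x ≡ 31 (mod 94).
Multiplying by 79⁻¹ = 25 gives x ≡ 25·31 = 775 = 8·94 + 23 ≡ 23 (mod 94).
Check: σ(23) = 79·23 + 18 = 1835 = 19·94 + 49 ≡ 49 (mod 94).

23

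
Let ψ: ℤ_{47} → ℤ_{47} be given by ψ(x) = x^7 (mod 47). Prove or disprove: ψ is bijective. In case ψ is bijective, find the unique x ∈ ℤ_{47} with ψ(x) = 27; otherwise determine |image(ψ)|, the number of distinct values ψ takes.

Since 47 is prime, the nonzero elements of ℤ_{47} form a cyclic group of order 46.
As gcd(7, 46) = 1, raising to the 7th power is a bijection on this group: if a^7 ≡ b^7 then (ab^{−1})^7 = 1, and the only element of order dividing gcd(7, 46) = 1 is 1, so a = b.
With ψ(0) = 0 this makes ψ injective on all of ℤ_{47}, hence bijective (finite equal-size domain and codomain). In particular ψ is bijective.
Since ψ is bijective, we find the preimage of 27. The inverse of x ↦ x^7 on (ℤ_{47})^× is x ↦ x^33, because 7·33 = 231 = 5·46 + 1 ≡ 1 (mod 46) and x^{46} = 1 for x ≠ 0 (Fermat). So ψ⁻¹(27) = 27^33 mod 47.
Repeated squaring mod 47: 27^1 ≡ 27, 27^2 ≡ 27² = 729 ≡ 24, 27^4 ≡ 24² = 576 ≡ 12, 27^8 ≡ 12² = 144 ≡ 3, 27^16 ≡ 3² = 9, 27^32 ≡ 9² = 81 ≡ 34. Since 33 = 32 + 1, 27^33 ≡ 34·27: 34·27 = 918 ≡ 25. So 27^33 ≡ 25 (mod 47).
Hence ψ⁻¹(27) = 25.

25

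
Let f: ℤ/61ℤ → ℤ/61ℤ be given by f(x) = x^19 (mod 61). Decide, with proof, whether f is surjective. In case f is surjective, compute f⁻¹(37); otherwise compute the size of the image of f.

Since 61 is prime, the nonzero elements of ℤ/61ℤ form a cyclic group of order 60.
As gcd(19, 60) = 1, raising to the 19th power is a bijection on this group: if a^19 ≡ b^19 then (ab^{−1})^19 = 1, and the only element of order dividing gcd(19, 60) = 1 is 1, so a = b.
With f(0) = 0 this makes f injective on all of ℤ/61ℤ, hence bijective (finite equal-size domain and codomain). In particular f is surjective.
Since f is surjective, we find the preimage of 37. The inverse of x ↦ x^19 on (ℤ/61ℤ)^× is x ↦ x^19, because 19·19 = 361 = 6·60 + 1 ≡ 1 (mod 60) and x^{60} = 1 for x ≠ 0 (Fermat). So f⁻¹(37) = 37^19 mod 61.
Repeated squaring mod 61: 37^1 ≡ 37, 37^2 ≡ 37² = 1369 ≡ 27, 37^4 ≡ 27² = 729 ≡ 58, 37^8 ≡ 58² = 3364 ≡ 9, 37^16 ≡ 9² = 81 ≡ 20. Since 19 = 16 + 2 + 1, 37^19 ≡ 20·27·37: 20·27 = 540 ≡ 52, then 52·37 = 1924 ≡ 33. So 37^19 ≡ 33 (mod 61).
Hence f⁻¹(37) = 33.

33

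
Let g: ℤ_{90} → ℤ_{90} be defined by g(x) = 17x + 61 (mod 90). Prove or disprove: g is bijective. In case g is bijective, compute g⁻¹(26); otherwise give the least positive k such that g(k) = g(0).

35

By definition, injectivity means: for all a, b in the domain, g(a) = g(b) implies a = b.
If g(a) = g(b), then 17a ≡ 17b (mod 90). Because gcd(17, 90) = 1, we may cancel 17 to get a ≡ b (mod 90).
We now compute 17⁻¹ mod 90 explicitly. Euclid's algorithm: 90 = 5·17 + 5, 17 = 3·5 + 2, 5 = 2·2 + 1; back-substituting gives 1 = 53·17 − 10·90, so 17⁻¹ ≡ 53 (mod 90).
For any y ∈ ℤ_{90}, x = 53(y − 61) mod 90 satisfies g(x) = 17·53(y − 61) + 61 ≡ y (since 17·53 ≡ 1 mod 90). So every y has a preimage.
Therefore g is bijective.
Since g is bijective, we find g⁻¹(26): we need 17x ≡ 26 − 61 ≡ 55 (mod 90). Using 17⁻¹ = 53: x ≡ 53·55 = 2915 = 32·90 + 35, so x = 35.
Check: g(35) = 17·35 + 61 = 656 = 7·90 + 26 ≡ 26 (mod 90).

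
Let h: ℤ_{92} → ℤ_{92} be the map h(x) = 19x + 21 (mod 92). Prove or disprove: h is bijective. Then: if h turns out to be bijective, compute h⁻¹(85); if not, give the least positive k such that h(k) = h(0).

76

By definition, h is injective when h(x_1) = h(x_2) forces x_1 = x_2.
Suppose h(x_1) = h(x_2) in ℤ_{92}. Then 19x_1 + 21 ≡ 19x_2 + 21 (mod 92), hence 19(x_1 − x_2) ≡ 0 (mod 92).
Since gcd(19, 92) = 1, 19 is invertible modulo 92, hence x_1 − x_2 ≡ 0 (mod 92), i.e. x_1 = x_2.
We now compute 19⁻¹ mod 92 explicitly. Euclid's algorithm: 92 = 4·19 + 16, 19 = 1·16 + 3, 16 = 5·3 + 1; back-substituting gives 1 = 63·19 − 13·92, so 19⁻¹ ≡ 63 (mod 92).
For any y ∈ ℤ_{92}, x = 63(y − 21) mod 92 satisfies h(x) = 19·63(y − 21) + 21 ≡ y (since 19·63 ≡ 1 mod 92). So every y has a preimage.
Thus h is bijective.
Since h is bijective, we find h⁻¹(85): we need 19x ≡ 85 − 21 ≡ 64 (mod 92). Using 19⁻¹ = 63: x ≡ 63·64 = 4032 = 43·92 + 76, so x = 76.
Check: h(76) = 19·76 + 21 = 1465 = 15·92 + 85 ≡ 85 (mod 92).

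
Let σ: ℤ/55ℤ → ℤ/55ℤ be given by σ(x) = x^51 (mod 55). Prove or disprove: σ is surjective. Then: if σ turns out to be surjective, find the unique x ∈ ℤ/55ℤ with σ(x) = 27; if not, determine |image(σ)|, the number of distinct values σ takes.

Computing x^51 mod 55 for each x (by repeated squaring, reducing mod 55 at every step), the values σ(0), σ(1), …, σ(54) are: 0, 1, 13, 47, 4, 5, 6, 18, 52, 9, 10, 11, 23, 2, 14, 15, 16, 28, 7, 19, 20, 21, 33, 12, 24, 25, 26, 38, 17, 29, 30, 31, 43, 22, 34, 35, 36, 48, 27, 39, 40, 41, 53, 32, 44, 45, 46, 3, 37, 49, 50, 51, 8, 42, 54.
Every element of ℤ/55ℤ appears exactly once in this list, so σ is a bijection, and in particular surjective.
Since σ is surjective, we read off the preimage of 27 from the same table: σ(38) = 27, so σ⁻¹(27) = 38.

38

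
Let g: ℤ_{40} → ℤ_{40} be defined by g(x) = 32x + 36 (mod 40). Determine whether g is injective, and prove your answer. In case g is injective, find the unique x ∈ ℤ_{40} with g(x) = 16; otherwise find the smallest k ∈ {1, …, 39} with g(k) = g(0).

We have gcd(32, 40) = 8 > 1. Taking x_1 = 0 and x_2 = 5: g(0) = 36 and g(5) = 32·5 + 36 = 196 ≡ 36 (mod 40).
So g(0) = g(5) while 0 ≠ 5, thus g is not injective.
Since g is not injective, we find the least positive k with g(k) = g(0): this means 32k ≡ 0 (mod 40), i.e. 40 ∣ 32k. Since gcd(32, 40) = 8, dividing through by 8 this holds exactly when 5 ∣ 4k, and as gcd(4, 5) = 1, exactly when 5 ∣ k.
The smallest positive such k is 5.

5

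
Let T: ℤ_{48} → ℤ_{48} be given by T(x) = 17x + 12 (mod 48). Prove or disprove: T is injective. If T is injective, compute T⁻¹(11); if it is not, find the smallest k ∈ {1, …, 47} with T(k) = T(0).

If T(x_1) = T(x_2), then 17x_1 ≡ 17x_2 (mod 48). Because gcd(17, 48) = 1, we may cancel 17 to get x_1 ≡ x_2 (mod 48).
Thus T is injective.
We now compute 17⁻¹ mod 48 explicitly. Euclid's algorithm: 48 = 2·17 + 14, 17 = 1·14 + 3, 14 = 4·3 + 2, 3 = 1·2 + 1; back-substituting gives 1 = 17·17 − 6·48, so 17⁻¹ ≡ 17 (mod 48).
Since T is injective, we find T⁻¹(11): we need 17x ≡ 11 − 12 ≡ 47 (mod 48). Using 17⁻¹ = 17: x ≡ 17·47 = 799 = 16·48 + 31, so x = 31.
Check: T(31) = 17·31 + 12 = 539 = 11·48 + 11 ≡ 11 (mod 48).

31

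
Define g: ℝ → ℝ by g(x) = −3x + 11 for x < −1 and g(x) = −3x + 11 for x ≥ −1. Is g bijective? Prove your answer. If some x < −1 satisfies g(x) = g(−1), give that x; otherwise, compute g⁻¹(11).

Both pieces are strictly decreasing (slopes −3 and −3), so each is injective on its own interval.
The left piece maps (−∞, −1) onto (14, ∞); the right piece maps [−1, ∞) onto (−∞, 14].
Since 14 = 14, the images partition ℝ: g is injective and surjective, hence bijective.
Because the two images are disjoint, no x < −1 has g(x) = g(−1), so we compute g⁻¹(11): 11 lies in (−∞, 14], so solve −3x + 11 = 11: x = (11 − 11)/(−3) = 0.

0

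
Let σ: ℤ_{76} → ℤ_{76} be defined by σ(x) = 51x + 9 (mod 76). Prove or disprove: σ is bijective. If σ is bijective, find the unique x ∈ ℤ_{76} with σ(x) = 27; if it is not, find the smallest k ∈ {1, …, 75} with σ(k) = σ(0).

Recall: σ is injective when σ(a) = σ(b) forces a = b.
If σ(a) = σ(b), then 51a ≡ 51b (mod 76). Because gcd(51, 76) = 1, we may cancel 51 to get a ≡ b (mod 76).
We now compute 51⁻¹ mod 76 explicitly. Euclid's algorithm: 76 = 1·51 + 25, 51 = 2·25 + 1; back-substituting gives 1 = 3·51 − 2·76, so 51⁻¹ ≡ 3 (mod 76).
Then y ↦ 3(y − 9) is a two-sided inverse to σ, so every y ∈ ℤ_{76} has a preimage.
Therefore σ is bijective.
Since σ is bijective, we compute σ⁻¹(27): solve 51x + 9 ≡ 27 (mod 76), i.e. 51x ≡ 18 (mod 76).
Multiplying by 51⁻¹ = 3 gives x ≡ 3·18 = 54 ≡ 54 (mod 76).
Check: σ(54) = 51·54 + 9 = 2763 = 36·76 + 27 ≡ 27 (mod 76).

54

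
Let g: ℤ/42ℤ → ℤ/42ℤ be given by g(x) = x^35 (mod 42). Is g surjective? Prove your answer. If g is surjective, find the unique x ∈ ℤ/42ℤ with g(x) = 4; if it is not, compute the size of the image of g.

Computing x^35 mod 42 for each x (by repeated squaring, reducing mod 42 at every step), the values g(0), g(1), …, g(41) are: 0, 1, 32, 33, 16, 17, 6, 7, 8, 39, 40, 23, 24, 13, 14, 15, 4, 5, 30, 31, 20, 21, 22, 11, 12, 37, 38, 27, 28, 29, 18, 19, 2, 3, 34, 35, 36, 25, 26, 9, 10, 41.
Every element of ℤ/42ℤ appears exactly once in this list, so g is a bijection, and in particular surjective.
Since g is surjective, we read off the preimage of 4 from the same table: g(16) = 4, so g⁻¹(4) = 16.

16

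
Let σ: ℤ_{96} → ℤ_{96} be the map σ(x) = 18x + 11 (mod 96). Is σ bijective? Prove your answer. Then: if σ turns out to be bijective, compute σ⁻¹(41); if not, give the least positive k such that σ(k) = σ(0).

16

We have gcd(18, 96) = 6 > 1. Taking a = 0 and b = 16: σ(0) = 11 and σ(16) = 18·16 + 11 = 299 ≡ 11 (mod 96).
So σ(0) = σ(16) while 0 ≠ 16, so σ is not injective, hence not bijective.
Since σ is not bijective, we find the least positive k with σ(k) = σ(0): this means 18k ≡ 0 (mod 96), i.e. 96 ∣ 18k. Since gcd(18, 96) = 6, dividing through by 6 this holds exactly when 16 ∣ 3k, and as gcd(3, 16) = 1, exactly when 16 ∣ k.
The smallest positive such k is 16.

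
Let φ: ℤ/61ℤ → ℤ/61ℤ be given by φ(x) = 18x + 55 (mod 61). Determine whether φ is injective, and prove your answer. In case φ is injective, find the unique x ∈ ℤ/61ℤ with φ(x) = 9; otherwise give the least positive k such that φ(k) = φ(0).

11

Recall that φ is injective when φ(a) = φ(b) forces a = b.
Suppose φ(a) = φ(b) in ℤ/61ℤ. Then 18a + 55 ≡ 18b + 55 (mod 61), so 18(a − b) ≡ 0 (mod 61).
Since gcd(18, 61) = 1, 18 is invertible modulo 61, thus a − b ≡ 0 (mod 61), i.e. a = b.
Thus φ is injective.
We now compute 18⁻¹ mod 61 explicitly. Euclid's algorithm: 61 = 3·18 + 7, 18 = 2·7 + 4, 7 = 1·4 + 3, 4 = 1·3 + 1; back-substituting gives 1 = 17·18 − 5·61, so 18⁻¹ ≡ 17 (mod 61).
Since φ is injective, we compute φ⁻¹(9): solve 18x + 55 ≡ 9 (mod 61), i.e. 18x ≡ 15 (mod 61).
Multiplying by 18⁻¹ = 17 gives x ≡ 17·15 = 255 = 4·61 + 11 ≡ 11 (mod 61).
Check: φ(11) = 18·11 + 55 = 253 = 4·61 + 9 ≡ 9 (mod 61).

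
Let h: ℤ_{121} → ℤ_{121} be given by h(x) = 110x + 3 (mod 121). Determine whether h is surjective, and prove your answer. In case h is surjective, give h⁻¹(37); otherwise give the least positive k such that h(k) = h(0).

Since gcd(110, 121) = 11, we have 110x ≡ 0 (mod 11) for all x, so h(x) ≡ 3 (mod 11).
But 0 ≢ 3 (mod 11), so 0 ∈ ℤ_{121} has no preimage. Therefore h is not surjective.
Since h is not surjective, we find the least positive k with h(k) = h(0): this means 110k ≡ 0 (mod 121), i.e. 121 ∣ 110k. Since gcd(110, 121) = 11, dividing through by 11 this holds exactly when 11 ∣ 10k, and as gcd(10, 11) = 1, exactly when 11 ∣ k.
The smallest positive such k is 11.

11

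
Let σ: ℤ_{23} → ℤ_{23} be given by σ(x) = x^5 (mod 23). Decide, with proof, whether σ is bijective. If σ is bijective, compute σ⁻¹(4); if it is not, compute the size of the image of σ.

13

Since 23 is prime, the nonzero elements of ℤ_{23} form a cyclic group of order 22.
As gcd(5, 22) = 1, raising to the 5th power is a bijection on this group: if a^5 ≡ b^5 then (ab^{−1})^5 = 1, and the only element of order dividing gcd(5, 22) = 1 is 1, so a = b.
With σ(0) = 0 this makes σ injective on all of ℤ_{23}, hence bijective (finite equal-size domain and codomain). In particular σ is bijective.
Since σ is bijective, we find the preimage of 4. The inverse of x ↦ x^5 on (ℤ_{23})^× is x ↦ x^9, because 5·9 = 45 = 2·22 + 1 ≡ 1 (mod 22) and x^{22} = 1 for x ≠ 0 (Fermat). So σ⁻¹(4) = 4^9 mod 23.
Repeated squaring mod 23: 4^1 ≡ 4, 4^2 ≡ 4² = 16, 4^4 ≡ 16² = 256 ≡ 3, 4^8 ≡ 3² = 9. Since 9 = 8 + 1, 4^9 ≡ 9·4: 9·4 = 36 ≡ 13. So 4^9 ≡ 13 (mod 23).
Hence σ⁻¹(4) = 13.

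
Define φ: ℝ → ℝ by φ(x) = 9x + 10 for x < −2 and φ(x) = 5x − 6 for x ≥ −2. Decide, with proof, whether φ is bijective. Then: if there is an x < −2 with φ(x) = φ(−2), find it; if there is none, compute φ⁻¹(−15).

-26/9

Both pieces are strictly increasing (slopes 9 and 5), so each is injective on its own interval.
The left piece maps (−∞, −2) onto (−∞, −8); the right piece maps [−2, ∞) onto [−16, ∞).
These images overlap. In particular φ(−2) = −16 (right piece), and solving 9x + 10 = −16 on the left piece gives x = −26/9 < −2.
So φ(−26/9) = φ(−2) with −26/9 ≠ −2, and φ is not injective, hence not bijective. This x = −26/9 is the requested value below −2.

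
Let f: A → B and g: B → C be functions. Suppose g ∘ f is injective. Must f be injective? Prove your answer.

injective

Suppose f(a) = f(b). Applying g: (g ∘ f)(a) = (g ∘ f)(b). Since g ∘ f is injective, a = b. Therefore f is injective.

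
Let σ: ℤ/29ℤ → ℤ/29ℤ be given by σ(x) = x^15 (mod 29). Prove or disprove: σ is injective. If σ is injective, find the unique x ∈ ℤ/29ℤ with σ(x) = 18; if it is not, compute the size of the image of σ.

Since 29 is prime, the nonzero elements of ℤ/29ℤ form a cyclic group of order 28.
As gcd(15, 28) = 1, raising to the 15th power is a bijection on this group: if x_1^15 ≡ x_2^15 then (x_1x_2^{−1})^15 = 1, and the only element of order dividing gcd(15, 28) = 1 is 1, so x_1 = x_2.
With σ(0) = 0 this makes σ injective on all of ℤ/29ℤ, hence bijective (finite equal-size domain and codomain). In particular σ is injective.
Since σ is injective, we find the preimage of 18. The inverse of x ↦ x^15 on (ℤ/29ℤ)^× is x ↦ x^15, because 15·15 = 225 = 8·28 + 1 ≡ 1 (mod 28) and x^{28} = 1 for x ≠ 0 (Fermat). So σ⁻¹(18) = 18^15 mod 29.
Repeated squaring mod 29: 18^1 ≡ 18, 18^2 ≡ 18² = 324 ≡ 5, 18^4 ≡ 5² = 25, 18^8 ≡ 25² = 625 ≡ 16. Since 15 = 8 + 4 + 2 + 1, 18^15 ≡ 16·25·5·18: 16·25 = 400 ≡ 23, then 23·5 = 115 ≡ 28, then 28·18 = 504 ≡ 11. So 18^15 ≡ 11 (mod 29).
Hence σ⁻¹(18) = 11.

11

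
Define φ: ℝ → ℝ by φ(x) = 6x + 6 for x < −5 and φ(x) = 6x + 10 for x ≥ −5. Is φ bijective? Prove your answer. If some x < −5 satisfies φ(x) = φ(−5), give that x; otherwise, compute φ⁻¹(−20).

Both pieces are strictly increasing (slopes 6 and 6), so each is injective on its own interval.
The left piece maps (−∞, −5) onto (−∞, −24); the right piece maps [−5, ∞) onto [−20, ∞).
The images leave a gap (−24 has no preimage), so φ is not surjective, hence not bijective.
Because the two images are disjoint, no x < −5 has φ(x) = φ(−5), so we compute φ⁻¹(−20): −20 lies in [−20, ∞), so solve 6x + 10 = −20: x = (−20 − 10)/6 = −5.

-5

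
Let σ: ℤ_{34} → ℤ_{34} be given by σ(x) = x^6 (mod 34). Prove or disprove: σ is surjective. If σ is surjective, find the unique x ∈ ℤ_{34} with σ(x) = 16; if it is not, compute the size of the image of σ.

σ(16): Repeated squaring mod 34: 16^1 ≡ 16, 16^2 ≡ 16² = 256 ≡ 18, 16^4 ≡ 18² = 324 ≡ 18. Since 6 = 4 + 2, 16^6 ≡ 18·18: 18·18 = 324 ≡ 18. So 16^6 ≡ 18 (mod 34).
σ(18): Repeated squaring mod 34: 18^1 ≡ 18, 18^2 ≡ 18² = 324 ≡ 18, 18^4 ≡ 18² = 324 ≡ 18. Since 6 = 4 + 2, 18^6 ≡ 18·18: 18·18 = 324 ≡ 18. So 18^6 ≡ 18 (mod 34).
So σ(16) = σ(18) = 18 while 16 ≠ 18, thus σ is not injective.
A non-injective map from the 34-element set ℤ_{34} to itself takes at most 33 distinct values, so it cannot be surjective. Thus σ is not surjective.
Since σ is not surjective, we determine |image(σ)|. Computing x^6 mod 34 for each x (by repeated squaring, reducing mod 34 at every step), the values σ(0), σ(1), …, σ(33) are: 0, 1, 30, 15, 16, 19, 8, 9, 4, 21, 26, 25, 2, 33, 32, 13, 18, 17, 18, 13, 32, 33, 2, 25, 26, 21, 4, 9, 8, 19, 16, 15, 30, 1.
The distinct values are {0, 1, 2, 4, 8, 9, 13, 15, 16, 17, 18, 19, 21, 25, 26, 30, 32, 33}; there are 18 of them.

18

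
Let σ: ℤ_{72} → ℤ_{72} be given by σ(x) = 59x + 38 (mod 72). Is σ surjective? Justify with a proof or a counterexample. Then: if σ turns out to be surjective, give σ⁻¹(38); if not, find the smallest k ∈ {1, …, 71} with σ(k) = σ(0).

0

Recall: surjectivity means every element of the codomain has a preimage under σ.
Since gcd(59, 72) = 1, 59 is invertible modulo 72. Euclid's algorithm: 72 = 1·59 + 13, 59 = 4·13 + 7, 13 = 1·7 + 6, 7 = 1·6 + 1; back-substituting gives 1 = 11·59 − 9·72, so 59⁻¹ ≡ 11 (mod 72).
Then y ↦ 11(y − 38) is a two-sided inverse to σ, so every y ∈ ℤ_{72} has a preimage.
Therefore σ is surjective.
Since σ is surjective, we compute σ⁻¹(38): solve 59x + 38 ≡ 38 (mod 72), i.e. 59x ≡ 0 (mod 72).
Multiplying by 59⁻¹ = 11 gives x ≡ 11·0 = 0 ≡ 0 (mod 72).
Check: σ(0) = 59·0 + 38 = 38 ≡ 38 (mod 72).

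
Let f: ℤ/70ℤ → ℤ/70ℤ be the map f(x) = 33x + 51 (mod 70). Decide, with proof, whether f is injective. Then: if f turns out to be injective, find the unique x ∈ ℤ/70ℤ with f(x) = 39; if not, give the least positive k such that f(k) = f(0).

6

If f(s) = f(t), then 33s ≡ 33t (mod 70). Because gcd(33, 70) = 1, we may cancel 33 to get s ≡ t (mod 70).
Therefore f is injective.
We now compute 33⁻¹ mod 70 explicitly. Euclid's algorithm: 70 = 2·33 + 4, 33 = 8·4 + 1; back-substituting gives 1 = 17·33 − 8·70, so 33⁻¹ ≡ 17 (mod 70).
Since f is injective, we compute f⁻¹(39): solve 33x + 51 ≡ 39 (mod 70), i.e. 33x ≡ 58 (mod 70).
Multiplying by 33⁻¹ = 17 gives x ≡ 17·58 = 986 = 14·70 + 6 ≡ 6 (mod 70).
Check: f(6) = 33·6 + 51 = 249 = 3·70 + 39 ≡ 39 (mod 70).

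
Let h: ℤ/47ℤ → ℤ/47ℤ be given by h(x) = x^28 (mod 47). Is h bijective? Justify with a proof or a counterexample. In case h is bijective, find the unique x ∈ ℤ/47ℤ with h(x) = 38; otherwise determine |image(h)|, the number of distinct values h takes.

24

h(23): Repeated squaring mod 47: 23^1 ≡ 23, 23^2 ≡ 23² = 529 ≡ 12, 23^4 ≡ 12² = 144 ≡ 3, 23^8 ≡ 3² = 9, 23^16 ≡ 9² = 81 ≡ 34. Since 28 = 16 + 8 + 4, 23^28 ≡ 34·9·3: 34·9 = 306 ≡ 24, then 24·3 = 72 ≡ 25. So 23^28 ≡ 25 (mod 47).
h(24): Repeated squaring mod 47: 24^1 ≡ 24, 24^2 ≡ 24² = 576 ≡ 12, 24^4 ≡ 12² = 144 ≡ 3, 24^8 ≡ 3² = 9, 24^16 ≡ 9² = 81 ≡ 34. Since 28 = 16 + 8 + 4, 24^28 ≡ 34·9·3: 34·9 = 306 ≡ 24, then 24·3 = 72 ≡ 25. So 24^28 ≡ 25 (mod 47).
So h(23) = h(24) = 25 while 23 ≠ 24, so h is not injective, hence not bijective.
Since h is not bijective, we determine |image(h)|. Computing x^28 mod 47 for each x (by repeated squaring, reducing mod 47 at every step), the values h(0), h(1), …, h(46) are: 0, 1, 32, 8, 37, 24, 21, 28, 9, 17, 16, 18, 14, 7, 3, 4, 6, 34, 27, 2, 42, 36, 12, 25, 25, 12, 36, 42, 2, 27, 34, 6, 4, 3, 7, 14, 18, 16, 17, 9, 28, 21, 24, 37, 8, 32, 1.
The distinct values are {0, 1, 2, 3, 4, 6, 7, 8, 9, 12, 14, 16, 17, 18, 21, 24, 25, 27, 28, 32, 34, 36, 37, 42}; there are 24 of them.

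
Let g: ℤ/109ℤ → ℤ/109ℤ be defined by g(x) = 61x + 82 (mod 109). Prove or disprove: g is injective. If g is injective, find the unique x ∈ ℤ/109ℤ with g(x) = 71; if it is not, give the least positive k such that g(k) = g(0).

If g(a) = g(b), then 61a ≡ 61b (mod 109). Because gcd(61, 109) = 1, we may cancel 61 to get a ≡ b (mod 109).
Hence g is injective.
We now compute 61⁻¹ mod 109 explicitly. Euclid's algorithm: 109 = 1·61 + 48, 61 = 1·48 + 13, 48 = 3·13 + 9, 13 = 1·9 + 4, 9 = 2·4 + 1; back-substituting gives 1 = 84·61 − 47·109, so 61⁻¹ ≡ 84 (mod 109).
Since g is injective, we find g⁻¹(71): we need 61x ≡ 71 − 82 ≡ 98 (mod 109). Using 61⁻¹ = 84: x ≡ 84·98 = 8232 = 75·109 + 57, so x = 57.
Check: g(57) = 61·57 + 82 = 3559 = 32·109 + 71 ≡ 71 (mod 109).

57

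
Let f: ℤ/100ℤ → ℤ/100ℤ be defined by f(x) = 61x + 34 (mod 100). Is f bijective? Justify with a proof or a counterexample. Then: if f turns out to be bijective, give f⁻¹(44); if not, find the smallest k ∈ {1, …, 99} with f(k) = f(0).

If f(u) = f(v), then 61u ≡ 61v (mod 100). Because gcd(61, 100) = 1, we may cancel 61 to get u ≡ v (mod 100).
We now compute 61⁻¹ mod 100 explicitly. Euclid's algorithm: 100 = 1·61 + 39, 61 = 1·39 + 22, 39 = 1·22 + 17, 22 = 1·17 + 5, 17 = 3·5 + 2, 5 = 2·2 + 1; back-substituting gives 1 = 41·61 − 25·100, so 61⁻¹ ≡ 41 (mod 100).
For any y ∈ ℤ/100ℤ, x = 41(y − 34) mod 100 satisfies f(x) = 61·41(y − 34) + 34 ≡ y (since 61·41 ≡ 1 mod 100). So every y has a preimage.
Hence f is bijective.
Since f is bijective, we find f⁻¹(44): we need 61x ≡ 44 − 34 ≡ 10 (mod 100). Using 61⁻¹ = 41: x ≡ 41·10 = 410 = 4·100 + 10, so x = 10.
Check: f(10) = 61·10 + 34 = 644 = 6·100 + 44 ≡ 44 (mod 100).

10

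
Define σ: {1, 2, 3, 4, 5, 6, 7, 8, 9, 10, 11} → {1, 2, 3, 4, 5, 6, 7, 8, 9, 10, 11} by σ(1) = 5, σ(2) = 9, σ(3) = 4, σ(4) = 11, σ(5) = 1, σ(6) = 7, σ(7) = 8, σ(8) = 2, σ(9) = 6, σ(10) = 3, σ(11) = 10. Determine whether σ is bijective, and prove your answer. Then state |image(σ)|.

The values 5, 9, 4, 11, 1, 7, 8, 2, 6, 3, 10 are a permutation of {1, 2, 3, 4, 5, 6, 7, 8, 9, 10, 11}: each element appears exactly once.
So σ is injective and surjective, hence bijective.
The image of σ is {1, 2, 3, 4, 5, 6, 7, 8, 9, 10, 11}, which has 11 elements.

11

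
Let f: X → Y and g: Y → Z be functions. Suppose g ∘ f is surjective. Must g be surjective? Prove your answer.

surjective

Let c ∈ Z. Since g ∘ f is surjective, some a ∈ X has g(f(a)) = c. Then b = f(a) ∈ Y satisfies g(b) = c. So g is surjective.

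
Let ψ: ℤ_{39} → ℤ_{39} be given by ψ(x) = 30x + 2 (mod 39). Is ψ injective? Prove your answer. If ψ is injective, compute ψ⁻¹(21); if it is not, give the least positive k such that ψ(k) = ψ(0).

By definition, ψ is injective if ψ(a) = ψ(b) implies a = b.
We have gcd(30, 39) = 3 > 1. Taking a = 0 and b = 13: ψ(0) = 2 and ψ(13) = 30·13 + 2 = 392 ≡ 2 (mod 39).
So ψ(0) = ψ(13) while 0 ≠ 13, hence ψ is not injective.
Since ψ is not injective, we find the least positive k with ψ(k) = ψ(0): this means 30k ≡ 0 (mod 39), i.e. 39 ∣ 30k. Since gcd(30, 39) = 3, dividing through by 3 this holds exactly when 13 ∣ 10k, and as gcd(10, 13) = 1, exactly when 13 ∣ k.
The smallest positive such k is 13.

13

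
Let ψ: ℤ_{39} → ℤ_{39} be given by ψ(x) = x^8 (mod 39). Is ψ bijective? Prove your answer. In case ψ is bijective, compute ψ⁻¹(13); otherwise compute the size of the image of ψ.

8

ψ(1) = 1^8 = 1.
ψ(5): Repeated squaring mod 39: 5^1 ≡ 5, 5^2 ≡ 5² = 25, 5^4 ≡ 25² = 625 ≡ 1, 5^8 ≡ 1² = 1. So 5^8 ≡ 1 (mod 39).
So ψ(1) = ψ(5) = 1 while 1 ≠ 5, so ψ is not injective, hence not bijective.
Since ψ is not bijective, we determine |image(ψ)|. Computing x^8 mod 39 for each x (by repeated squaring, reducing mod 39 at every step), the values ψ(0), ψ(1), …, ψ(38) are: 0, 1, 22, 9, 16, 1, 3, 16, 1, 3, 22, 22, 27, 13, 1, 9, 22, 16, 27, 16, 16, 27, 16, 22, 9, 1, 13, 27, 22, 22, 3, 1, 16, 3, 1, 16, 9, 22, 1.
The distinct values are {0, 1, 3, 9, 13, 16, 22, 27}; there are 8 of them.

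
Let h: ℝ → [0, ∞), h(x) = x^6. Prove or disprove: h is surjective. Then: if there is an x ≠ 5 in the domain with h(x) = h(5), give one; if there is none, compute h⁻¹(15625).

For any y ∈ [0, ∞), x = y^{1/6} ∈ ℝ satisfies x^6 = y, so h is surjective.
For the follow-up, such an x exists: taking x = −5 ∈ ℝ gives h(−5) = 15625 = h(5) with −5 ≠ 5.

-5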